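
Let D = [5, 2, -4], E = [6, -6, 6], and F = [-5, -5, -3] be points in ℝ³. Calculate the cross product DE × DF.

DE = (1, -8, 10)
DF = (-10, -7, 1)
i: (-8)·1 - 10·(-7) = -8 - (-70) = 62
j: 10·(-10) - 1·1 = -100 - 1 = -101
k: 1·(-7) - (-8)·(-10) = -7 - 80 = -87
DE × DF = (62, -101, -87)

(62, -101, -87)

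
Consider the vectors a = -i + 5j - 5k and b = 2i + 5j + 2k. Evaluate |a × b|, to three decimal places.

i: 5·2 - (-5)·5 = 10 - (-25) = 35
j: (-5)·2 - (-1)·2 = -10 - (-2) = -8
k: (-1)·5 - 5·2 = -5 - 10 = -15
a × b = (35, -8, -15)
|a × b| = √(35² + (-8)² + (-15)²) = √1514 ≈ 38.9102

38.910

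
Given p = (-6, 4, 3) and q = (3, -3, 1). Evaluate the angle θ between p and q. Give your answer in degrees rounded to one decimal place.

142.5

p · q = (-6)·3 + 4·(-3) + 3·1 = -18 - 12 + 3 = -27
|p|² = 36 + 16 + 9 = 61,  |p| = √61 ≈ 7.810250
|q|² = 9 + 9 + 1 = 19,  |q| = √19 ≈ 4.358899
cos θ = -27 / (7.810250 · 4.358899) ≈ -0.79309
θ = arccos(-0.79309) ≈ 142.5°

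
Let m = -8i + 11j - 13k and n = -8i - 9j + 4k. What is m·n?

m · n = (-8)·(-8) + 11·(-9) + (-13)·4 = 64 - 99 - 52 = -87

-87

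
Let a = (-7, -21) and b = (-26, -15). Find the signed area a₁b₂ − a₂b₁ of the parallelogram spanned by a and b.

(-7)·(-15) - (-21)·(-26) = 105 - 546 = -441

-441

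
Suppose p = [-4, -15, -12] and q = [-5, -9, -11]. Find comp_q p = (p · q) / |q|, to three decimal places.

p · q = (-4)·(-5) + (-15)·(-9) + (-12)·(-11) = 20 + 135 + 132 = 287
|q| = √(25 + 81 + 121) = √227 ≈ 15.0665
comp_q p = 287 / √227 ≈ 19.049

19.049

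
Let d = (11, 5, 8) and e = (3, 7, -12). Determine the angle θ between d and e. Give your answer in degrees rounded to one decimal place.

d · e = 11·3 + 5·7 + 8·(-12) = 33 + 35 - 96 = -28
|d|² = 121 + 25 + 64 = 210,  |d| = √210 ≈ 14.491377
|e|² = 9 + 49 + 144 = 202,  |e| = √202 ≈ 14.212670
cos θ = -28 / (14.491377 · 14.212670) ≈ -0.13595
θ = arccos(-0.13595) ≈ 97.8°

97.8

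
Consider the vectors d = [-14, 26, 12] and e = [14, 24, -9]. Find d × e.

(-522, 42, -700)

i: 26·(-9) - 12·24 = -234 - 288 = -522
j: 12·14 - (-14)·(-9) = 168 - 126 = 42
k: (-14)·24 - 26·14 = -336 - 364 = -700
d × e = (-522, 42, -700)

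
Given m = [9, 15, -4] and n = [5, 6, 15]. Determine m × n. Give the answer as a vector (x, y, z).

i: 15·15 - (-4)·6 = 225 - (-24) = 249
j: (-4)·5 - 9·15 = -20 - 135 = -155
k: 9·6 - 15·5 = 54 - 75 = -21
m × n = (249, -155, -21)

(249, -155, -21)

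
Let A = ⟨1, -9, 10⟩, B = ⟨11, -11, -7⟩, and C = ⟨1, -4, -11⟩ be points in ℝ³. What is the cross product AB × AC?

(127, 210, 50)

AB = (10, -2, -17)
AC = (0, 5, -21)
i: (-2)·(-21) - (-17)·5 = 42 - (-85) = 127
j: (-17)·0 - 10·(-21) = 0 - (-210) = 210
k: 10·5 - (-2)·0 = 50 - 0 = 50
AB × AC = (127, 210, 50)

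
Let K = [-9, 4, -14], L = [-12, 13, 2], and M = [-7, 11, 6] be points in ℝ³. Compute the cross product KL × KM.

(68, 92, -39)

KL = (-3, 9, 16)
KM = (2, 7, 20)
i: 9·20 - 16·7 = 180 - 112 = 68
j: 16·2 - (-3)·20 = 32 - (-60) = 92
k: (-3)·7 - 9·2 = -21 - 18 = -39
KL × KM = (68, 92, -39)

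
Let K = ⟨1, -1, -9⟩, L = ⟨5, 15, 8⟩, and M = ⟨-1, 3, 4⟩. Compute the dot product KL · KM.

277

KL = L − K = (4, 16, 17)
KM = M − K = (-2, 4, 13)
KL · KM = 4·(-2) + 16·4 + 17·13 = -8 + 64 + 221 = 277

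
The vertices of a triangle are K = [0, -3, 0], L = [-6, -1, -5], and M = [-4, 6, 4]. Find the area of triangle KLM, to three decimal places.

KL = (-6, 2, -5),  KM = (-4, 9, 4)
i: 2·4 - (-5)·9 = 8 - (-45) = 53
j: (-5)·(-4) - (-6)·4 = 20 - (-24) = 44
k: (-6)·9 - 2·(-4) = -54 - (-8) = -46
KL × KM = (53, 44, -46)
|KL × KM| = √6861 ≈ 82.8312
area = ½ · 82.8312 ≈ 41.416

41.416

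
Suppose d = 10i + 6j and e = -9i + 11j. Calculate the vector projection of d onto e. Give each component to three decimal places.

d · e = 10·(-9) + 6·11 = -90 + 66 = -24
|e|² = 81 + 121 = 202
proj_e d = (-24/202) · (-9, 11) ≈ (1.069, -1.307)

(1.069, -1.307)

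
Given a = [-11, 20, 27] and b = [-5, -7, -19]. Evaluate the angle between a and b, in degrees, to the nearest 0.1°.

a · b = (-11)·(-5) + 20·(-7) + 27·(-19) = 55 - 140 - 513 = -598
|a|² = 121 + 400 + 729 = 1250,  |a| = √1250 ≈ 35.355339
|b|² = 25 + 49 + 361 = 435,  |b| = √435 ≈ 20.856654
cos θ = -598 / (35.355339 · 20.856654) ≈ -0.81096
θ = arccos(-0.81096) ≈ 144.2°

144.2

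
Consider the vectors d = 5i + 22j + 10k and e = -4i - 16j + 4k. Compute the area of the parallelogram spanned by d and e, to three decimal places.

255.280

i: 22·4 - 10·(-16) = 88 - (-160) = 248
j: 10·(-4) - 5·4 = -40 - 20 = -60
k: 5·(-16) - 22·(-4) = -80 - (-88) = 8
d × e = (248, -60, 8)
|d × e| = √(248² + (-60)² + 8²) = √65168 ≈ 255.2802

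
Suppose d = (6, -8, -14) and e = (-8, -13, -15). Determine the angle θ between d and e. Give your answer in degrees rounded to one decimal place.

d · e = 6·(-8) + (-8)·(-13) + (-14)·(-15) = -48 + 104 + 210 = 266
|d|² = 36 + 64 + 196 = 296,  |d| = √296 ≈ 17.204651
|e|² = 64 + 169 + 225 = 458,  |e| = √458 ≈ 21.400935
cos θ = 266 / (17.204651 · 21.400935) ≈ 0.72244
θ = arccos(0.72244) ≈ 43.7°

43.7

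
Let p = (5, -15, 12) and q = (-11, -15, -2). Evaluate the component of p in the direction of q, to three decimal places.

p · q = 5·(-11) + (-15)·(-15) + 12·(-2) = -55 + 225 - 24 = 146
|q| = √(121 + 225 + 4) = √350 ≈ 18.7083
comp_q p = 146 / √350 ≈ 7.804

7.804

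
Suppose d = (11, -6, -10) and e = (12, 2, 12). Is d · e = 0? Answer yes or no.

yes

d · e = 11·12 + (-6)·2 + (-10)·12 = 132 - 12 - 120 = 0
Zero, so the vectors are orthogonal.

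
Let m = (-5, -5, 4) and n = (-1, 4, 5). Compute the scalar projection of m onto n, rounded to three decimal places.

m · n = (-5)·(-1) + (-5)·4 + 4·5 = 5 - 20 + 20 = 5
|n| = √(1 + 16 + 25) = √42 ≈ 6.4807
comp_n m = 5 / √42 ≈ 0.772

0.772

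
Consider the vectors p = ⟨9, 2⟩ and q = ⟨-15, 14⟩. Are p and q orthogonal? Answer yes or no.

p · q = 9·(-15) + 2·14 = -135 + 28 = -107
Nonzero, so the vectors are not orthogonal.

no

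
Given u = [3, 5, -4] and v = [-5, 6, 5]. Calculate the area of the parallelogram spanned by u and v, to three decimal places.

i: 5·5 - (-4)·6 = 25 - (-24) = 49
j: (-4)·(-5) - 3·5 = 20 - 15 = 5
k: 3·6 - 5·(-5) = 18 - (-25) = 43
u × v = (49, 5, 43)
|u × v| = √(49² + 5² + 43²) = √4275 ≈ 65.3835

65.383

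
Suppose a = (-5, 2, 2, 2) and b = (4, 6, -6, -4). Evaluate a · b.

-28

a · b = (-5)·4 + 2·6 + 2·(-6) + 2·(-4) = -20 + 12 - 12 - 8 = -28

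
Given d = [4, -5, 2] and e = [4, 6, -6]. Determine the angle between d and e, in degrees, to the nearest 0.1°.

d · e = 4·4 + (-5)·6 + 2·(-6) = 16 - 30 - 12 = -26
|d|² = 16 + 25 + 4 = 45,  |d| = √45 ≈ 6.708204
|e|² = 16 + 36 + 36 = 88,  |e| = √88 ≈ 9.380832
cos θ = -26 / (6.708204 · 9.380832) ≈ -0.41317
θ = arccos(-0.41317) ≈ 114.4°

114.4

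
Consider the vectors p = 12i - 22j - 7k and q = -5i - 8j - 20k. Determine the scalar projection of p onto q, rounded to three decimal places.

11.577

p · q = 12·(-5) + (-22)·(-8) + (-7)·(-20) = -60 + 176 + 140 = 256
|q| = √(25 + 64 + 400) = √489 ≈ 22.1133
comp_q p = 256 / √489 ≈ 11.577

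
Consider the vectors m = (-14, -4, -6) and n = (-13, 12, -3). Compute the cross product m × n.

(84, 36, -220)

i: (-4)·(-3) - (-6)·12 = 12 - (-72) = 84
j: (-6)·(-13) - (-14)·(-3) = 78 - 42 = 36
k: (-14)·12 - (-4)·(-13) = -168 - 52 = -220
m × n = (84, 36, -220)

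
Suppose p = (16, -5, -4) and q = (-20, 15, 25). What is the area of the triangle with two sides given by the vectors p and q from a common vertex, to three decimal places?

177.641

i: (-5)·25 - (-4)·15 = -125 - (-60) = -65
j: (-4)·(-20) - 16·25 = 80 - 400 = -320
k: 16·15 - (-5)·(-20) = 240 - 100 = 140
p × q = (-65, -320, 140)
|p × q| = √((-65)² + (-320)² + 140²) = √126225 ≈ 355.2816
area = ½ · 355.2816 ≈ 177.641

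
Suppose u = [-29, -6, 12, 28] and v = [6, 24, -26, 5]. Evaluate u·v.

u · v = (-29)·6 + (-6)·24 + 12·(-26) + 28·5 = -174 - 144 - 312 + 140 = -490

-490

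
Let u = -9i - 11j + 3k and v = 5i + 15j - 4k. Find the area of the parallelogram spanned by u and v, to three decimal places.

82.716

i: (-11)·(-4) - 3·15 = 44 - 45 = -1
j: 3·5 - (-9)·(-4) = 15 - 36 = -21
k: (-9)·15 - (-11)·5 = -135 - (-55) = -80
u × v = (-1, -21, -80)
|u × v| = √((-1)² + (-21)² + (-80)²) = √6842 ≈ 82.7164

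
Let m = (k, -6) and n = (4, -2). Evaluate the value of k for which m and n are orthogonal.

m · n = k·4 + (-6)·(-2) = 12 + 4k
Set equal to 0: 4k = -12, so k = -3.

-3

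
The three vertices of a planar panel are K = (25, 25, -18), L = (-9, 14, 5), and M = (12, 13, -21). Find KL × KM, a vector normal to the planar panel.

KL = (-34, -11, 23)
KM = (-13, -12, -3)
i: (-11)·(-3) - 23·(-12) = 33 - (-276) = 309
j: 23·(-13) - (-34)·(-3) = -299 - 102 = -401
k: (-34)·(-12) - (-11)·(-13) = 408 - 143 = 265
KL × KM = (309, -401, 265)

(309, -401, 265)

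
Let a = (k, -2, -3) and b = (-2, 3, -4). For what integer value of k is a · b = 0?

3

a · b = k·(-2) + (-2)·3 + (-3)·(-4) = 6 - 2k
Set equal to 0: -2k = -6, so k = 3.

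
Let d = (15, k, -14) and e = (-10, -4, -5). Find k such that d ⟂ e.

-20

d · e = 15·(-10) + k·(-4) + (-14)·(-5) = -80 - 4k
Set equal to 0: -4k = 80, so k = -20.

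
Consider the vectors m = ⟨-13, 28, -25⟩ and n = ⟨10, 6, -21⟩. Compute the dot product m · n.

m · n = (-13)·10 + 28·6 + (-25)·(-21) = -130 + 168 + 525 = 563

563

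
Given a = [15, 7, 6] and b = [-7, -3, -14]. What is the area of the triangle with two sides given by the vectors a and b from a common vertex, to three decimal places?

i: 7·(-14) - 6·(-3) = -98 - (-18) = -80
j: 6·(-7) - 15·(-14) = -42 - (-210) = 168
k: 15·(-3) - 7·(-7) = -45 - (-49) = 4
a × b = (-80, 168, 4)
|a × b| = √((-80)² + 168² + 4²) = √34640 ≈ 186.1182
area = ½ · 186.1182 ≈ 93.059

93.059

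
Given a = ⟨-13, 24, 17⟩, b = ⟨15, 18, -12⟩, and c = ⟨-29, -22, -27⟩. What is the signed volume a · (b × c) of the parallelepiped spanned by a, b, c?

b × c:
i: 18·(-27) - (-12)·(-22) = -486 - 264 = -750
j: (-12)·(-29) - 15·(-27) = 348 - (-405) = 753
k: 15·(-22) - 18·(-29) = -330 - (-522) = 192
b × c = (-750, 753, 192)
a · (b × c) = (-13)·(-750) + 24·753 + 17·192 = 9750 + 18072 + 3264 = 31086

31086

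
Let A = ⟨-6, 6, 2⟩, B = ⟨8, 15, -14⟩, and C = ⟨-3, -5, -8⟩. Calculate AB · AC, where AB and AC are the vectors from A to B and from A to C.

103

AB = B − A = (14, 9, -16)
AC = C − A = (3, -11, -10)
AB · AC = 14·3 + 9·(-11) + (-16)·(-10) = 42 - 99 + 160 = 103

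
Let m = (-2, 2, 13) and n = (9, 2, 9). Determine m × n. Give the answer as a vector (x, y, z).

i: 2·9 - 13·2 = 18 - 26 = -8
j: 13·9 - (-2)·9 = 117 - (-18) = 135
k: (-2)·2 - 2·9 = -4 - 18 = -22
m × n = (-8, 135, -22)

(-8, 135, -22)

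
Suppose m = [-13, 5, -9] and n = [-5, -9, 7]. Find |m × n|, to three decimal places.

201.931

i: 5·7 - (-9)·(-9) = 35 - 81 = -46
j: (-9)·(-5) - (-13)·7 = 45 - (-91) = 136
k: (-13)·(-9) - 5·(-5) = 117 - (-25) = 142
m × n = (-46, 136, 142)
|m × n| = √((-46)² + 136² + 142²) = √40776 ≈ 201.9307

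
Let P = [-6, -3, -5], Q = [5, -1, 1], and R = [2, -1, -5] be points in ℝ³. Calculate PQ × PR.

(-12, 48, 6)

PQ = (11, 2, 6)
PR = (8, 2, 0)
i: 2·0 - 6·2 = 0 - 12 = -12
j: 6·8 - 11·0 = 48 - 0 = 48
k: 11·2 - 2·8 = 22 - 16 = 6
PQ × PR = (-12, 48, 6)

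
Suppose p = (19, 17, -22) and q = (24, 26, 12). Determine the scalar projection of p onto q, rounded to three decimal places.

16.969

p · q = 19·24 + 17·26 + (-22)·12 = 456 + 442 - 264 = 634
|q| = √(576 + 676 + 144) = √1396 ≈ 37.3631
comp_q p = 634 / √1396 ≈ 16.969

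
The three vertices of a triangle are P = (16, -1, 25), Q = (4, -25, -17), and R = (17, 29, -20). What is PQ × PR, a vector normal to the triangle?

PQ = (-12, -24, -42)
PR = (1, 30, -45)
i: (-24)·(-45) - (-42)·30 = 1080 - (-1260) = 2340
j: (-42)·1 - (-12)·(-45) = -42 - 540 = -582
k: (-12)·30 - (-24)·1 = -360 - (-24) = -336
PQ × PR = (2340, -582, -336)

(2340, -582, -336)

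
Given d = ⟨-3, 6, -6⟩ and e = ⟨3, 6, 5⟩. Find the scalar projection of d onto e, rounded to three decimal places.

-0.359

d · e = (-3)·3 + 6·6 + (-6)·5 = -9 + 36 - 30 = -3
|e| = √(9 + 36 + 25) = √70 ≈ 8.3666
comp_e d = -3 / √70 ≈ -0.359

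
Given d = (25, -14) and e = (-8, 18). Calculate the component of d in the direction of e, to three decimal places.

d · e = 25·(-8) + (-14)·18 = -200 - 252 = -452
|e| = √(64 + 324) = √388 ≈ 19.6977
comp_e d = -452 / √388 ≈ -22.947

-22.947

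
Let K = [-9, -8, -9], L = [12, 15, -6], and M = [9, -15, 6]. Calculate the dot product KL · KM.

262

KL = L − K = (21, 23, 3)
KM = M − K = (18, -7, 15)
KL · KM = 21·18 + 23·(-7) + 3·15 = 378 - 161 + 45 = 262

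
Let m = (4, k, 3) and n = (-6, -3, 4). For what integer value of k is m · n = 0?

-4

m · n = 4·(-6) + k·(-3) + 3·4 = -12 - 3k
Set equal to 0: -3k = 12, so k = -4.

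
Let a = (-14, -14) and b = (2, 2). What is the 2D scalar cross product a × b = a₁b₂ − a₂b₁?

0

(-14)·2 - (-14)·2 = -28 - (-28) = 0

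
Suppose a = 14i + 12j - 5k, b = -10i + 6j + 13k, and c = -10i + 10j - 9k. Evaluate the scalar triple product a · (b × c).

-5016

b × c:
i: 6·(-9) - 13·10 = -54 - 130 = -184
j: 13·(-10) - (-10)·(-9) = -130 - 90 = -220
k: (-10)·10 - 6·(-10) = -100 - (-60) = -40
b × c = (-184, -220, -40)
a · (b × c) = 14·(-184) + 12·(-220) + (-5)·(-40) = -2576 - 2640 + 200 = -5016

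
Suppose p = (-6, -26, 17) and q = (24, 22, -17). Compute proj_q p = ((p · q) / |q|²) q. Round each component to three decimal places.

(-17.880, -16.390, 12.665)

p · q = (-6)·24 + (-26)·22 + 17·(-17) = -144 - 572 - 289 = -1005
|q|² = 576 + 484 + 289 = 1349
proj_q p = (-1005/1349) · (24, 22, -17) ≈ (-17.880, -16.390, 12.665)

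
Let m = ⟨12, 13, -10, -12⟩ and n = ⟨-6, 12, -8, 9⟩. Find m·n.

56

m · n = 12·(-6) + 13·12 + (-10)·(-8) + (-12)·9 = -72 + 156 + 80 - 108 = 56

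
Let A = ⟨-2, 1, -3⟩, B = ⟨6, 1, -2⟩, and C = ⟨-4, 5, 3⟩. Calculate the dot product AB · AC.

AB = B − A = (8, 0, 1)
AC = C − A = (-2, 4, 6)
AB · AC = 8·(-2) + 0·4 + 1·6 = -16 + 0 + 6 = -10

-10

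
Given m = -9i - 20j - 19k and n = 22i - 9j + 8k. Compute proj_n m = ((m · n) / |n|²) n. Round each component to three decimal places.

(-5.946, 2.432, -2.162)

m · n = (-9)·22 + (-20)·(-9) + (-19)·8 = -198 + 180 - 152 = -170
|n|² = 484 + 81 + 64 = 629
proj_n m = (-170/629) · (22, -9, 8) ≈ (-5.946, 2.432, -2.162)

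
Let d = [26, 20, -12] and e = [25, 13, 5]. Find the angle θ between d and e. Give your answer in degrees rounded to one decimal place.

31.8

d · e = 26·25 + 20·13 + (-12)·5 = 650 + 260 - 60 = 850
|d|² = 676 + 400 + 144 = 1220,  |d| = √1220 ≈ 34.928498
|e|² = 625 + 169 + 25 = 819,  |e| = √819 ≈ 28.618176
cos θ = 850 / (34.928498 · 28.618176) ≈ 0.85035
θ = arccos(0.85035) ≈ 31.8°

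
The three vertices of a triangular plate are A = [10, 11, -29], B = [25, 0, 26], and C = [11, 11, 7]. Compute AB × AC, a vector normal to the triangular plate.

(-396, -485, 11)

AB = (15, -11, 55)
AC = (1, 0, 36)
i: (-11)·36 - 55·0 = -396 - 0 = -396
j: 55·1 - 15·36 = 55 - 540 = -485
k: 15·0 - (-11)·1 = 0 - (-11) = 11
AB × AC = (-396, -485, 11)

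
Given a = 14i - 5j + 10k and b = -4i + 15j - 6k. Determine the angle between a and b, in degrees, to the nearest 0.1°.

129.8

a · b = 14·(-4) + (-5)·15 + 10·(-6) = -56 - 75 - 60 = -191
|a|² = 196 + 25 + 100 = 321,  |a| = √321 ≈ 17.916473
|b|² = 16 + 225 + 36 = 277,  |b| = √277 ≈ 16.643317
cos θ = -191 / (17.916473 · 16.643317) ≈ -0.64053
θ = arccos(-0.64053) ≈ 129.8°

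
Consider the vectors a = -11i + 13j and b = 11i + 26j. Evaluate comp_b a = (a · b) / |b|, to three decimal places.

7.687

a · b = (-11)·11 + 13·26 = -121 + 338 = 217
|b| = √(121 + 676) = √797 ≈ 28.2312
comp_b a = 217 / √797 ≈ 7.687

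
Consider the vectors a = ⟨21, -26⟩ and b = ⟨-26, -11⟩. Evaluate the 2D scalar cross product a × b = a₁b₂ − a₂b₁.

21·(-11) - (-26)·(-26) = -231 - 676 = -907

-907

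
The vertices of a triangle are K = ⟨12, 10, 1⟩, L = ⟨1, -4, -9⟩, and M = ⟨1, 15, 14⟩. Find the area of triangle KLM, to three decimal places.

KL = (-11, -14, -10),  KM = (-11, 5, 13)
i: (-14)·13 - (-10)·5 = -182 - (-50) = -132
j: (-10)·(-11) - (-11)·13 = 110 - (-143) = 253
k: (-11)·5 - (-14)·(-11) = -55 - 154 = -209
KL × KM = (-132, 253, -209)
|KL × KM| = √125114 ≈ 353.7146
area = ½ · 353.7146 ≈ 176.857

176.857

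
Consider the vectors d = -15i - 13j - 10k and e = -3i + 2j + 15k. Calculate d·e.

d · e = (-15)·(-3) + (-13)·2 + (-10)·15 = 45 - 26 - 150 = -131

-131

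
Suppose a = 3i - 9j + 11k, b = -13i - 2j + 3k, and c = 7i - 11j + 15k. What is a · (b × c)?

-208

b × c:
i: (-2)·15 - 3·(-11) = -30 - (-33) = 3
j: 3·7 - (-13)·15 = 21 - (-195) = 216
k: (-13)·(-11) - (-2)·7 = 143 - (-14) = 157
b × c = (3, 216, 157)
a · (b × c) = 3·3 + (-9)·216 + 11·157 = 9 - 1944 + 1727 = -208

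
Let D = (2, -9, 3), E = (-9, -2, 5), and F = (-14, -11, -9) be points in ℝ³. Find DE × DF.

(-80, -164, 134)

DE = (-11, 7, 2)
DF = (-16, -2, -12)
i: 7·(-12) - 2·(-2) = -84 - (-4) = -80
j: 2·(-16) - (-11)·(-12) = -32 - 132 = -164
k: (-11)·(-2) - 7·(-16) = 22 - (-112) = 134
DE × DF = (-80, -164, 134)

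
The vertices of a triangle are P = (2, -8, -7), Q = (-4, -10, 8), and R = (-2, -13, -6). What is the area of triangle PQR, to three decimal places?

PQ = (-6, -2, 15),  PR = (-4, -5, 1)
i: (-2)·1 - 15·(-5) = -2 - (-75) = 73
j: 15·(-4) - (-6)·1 = -60 - (-6) = -54
k: (-6)·(-5) - (-2)·(-4) = 30 - 8 = 22
PQ × PR = (73, -54, 22)
|PQ × PR| = √8729 ≈ 93.4291
area = ½ · 93.4291 ≈ 46.715

46.715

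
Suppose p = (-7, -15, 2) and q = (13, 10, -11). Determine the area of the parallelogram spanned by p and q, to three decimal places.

i: (-15)·(-11) - 2·10 = 165 - 20 = 145
j: 2·13 - (-7)·(-11) = 26 - 77 = -51
k: (-7)·10 - (-15)·13 = -70 - (-195) = 125
p × q = (145, -51, 125)
|p × q| = √(145² + (-51)² + 125²) = √39251 ≈ 198.1187

198.119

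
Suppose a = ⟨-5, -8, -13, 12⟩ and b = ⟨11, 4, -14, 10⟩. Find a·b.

215

a · b = (-5)·11 + (-8)·4 + (-13)·(-14) + 12·10 = -55 - 32 + 182 + 120 = 215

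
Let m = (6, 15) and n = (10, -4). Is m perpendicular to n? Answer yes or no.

m · n = 6·10 + 15·(-4) = 60 - 60 = 0
Zero, so the vectors are orthogonal.

yes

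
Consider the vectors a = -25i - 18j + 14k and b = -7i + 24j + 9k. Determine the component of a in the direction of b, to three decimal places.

-4.930

a · b = (-25)·(-7) + (-18)·24 + 14·9 = 175 - 432 + 126 = -131
|b| = √(49 + 576 + 81) = √706 ≈ 26.5707
comp_b a = -131 / √706 ≈ -4.930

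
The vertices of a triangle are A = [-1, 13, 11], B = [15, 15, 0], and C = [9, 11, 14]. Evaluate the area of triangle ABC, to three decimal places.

AB = (16, 2, -11),  AC = (10, -2, 3)
i: 2·3 - (-11)·(-2) = 6 - 22 = -16
j: (-11)·10 - 16·3 = -110 - 48 = -158
k: 16·(-2) - 2·10 = -32 - 20 = -52
AB × AC = (-16, -158, -52)
|AB × AC| = √27924 ≈ 167.1048
area = ½ · 167.1048 ≈ 83.552

83.552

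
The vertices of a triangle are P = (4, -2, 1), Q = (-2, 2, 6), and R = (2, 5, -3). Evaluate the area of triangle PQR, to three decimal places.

PQ = (-6, 4, 5),  PR = (-2, 7, -4)
i: 4·(-4) - 5·7 = -16 - 35 = -51
j: 5·(-2) - (-6)·(-4) = -10 - 24 = -34
k: (-6)·7 - 4·(-2) = -42 - (-8) = -34
PQ × PR = (-51, -34, -34)
|PQ × PR| = √4913 ≈ 70.0928
area = ½ · 70.0928 ≈ 35.046

35.046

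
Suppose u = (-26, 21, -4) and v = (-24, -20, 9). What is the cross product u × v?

i: 21·9 - (-4)·(-20) = 189 - 80 = 109
j: (-4)·(-24) - (-26)·9 = 96 - (-234) = 330
k: (-26)·(-20) - 21·(-24) = 520 - (-504) = 1024
u × v = (109, 330, 1024)

(109, 330, 1024)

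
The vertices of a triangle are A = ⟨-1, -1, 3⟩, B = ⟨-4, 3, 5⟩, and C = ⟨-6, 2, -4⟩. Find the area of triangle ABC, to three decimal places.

AB = (-3, 4, 2),  AC = (-5, 3, -7)
i: 4·(-7) - 2·3 = -28 - 6 = -34
j: 2·(-5) - (-3)·(-7) = -10 - 21 = -31
k: (-3)·3 - 4·(-5) = -9 - (-20) = 11
AB × AC = (-34, -31, 11)
|AB × AC| = √2238 ≈ 47.3075
area = ½ · 47.3075 ≈ 23.654

23.654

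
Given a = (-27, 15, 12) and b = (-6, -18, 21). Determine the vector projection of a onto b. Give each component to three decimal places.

(-1.079, -3.236, 3.775)

a · b = (-27)·(-6) + 15·(-18) + 12·21 = 162 - 270 + 252 = 144
|b|² = 36 + 324 + 441 = 801
proj_b a = (144/801) · (-6, -18, 21) ≈ (-1.079, -3.236, 3.775)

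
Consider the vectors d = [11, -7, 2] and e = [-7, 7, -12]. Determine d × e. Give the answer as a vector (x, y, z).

(70, 118, 28)

i: (-7)·(-12) - 2·7 = 84 - 14 = 70
j: 2·(-7) - 11·(-12) = -14 - (-132) = 118
k: 11·7 - (-7)·(-7) = 77 - 49 = 28
d × e = (70, 118, 28)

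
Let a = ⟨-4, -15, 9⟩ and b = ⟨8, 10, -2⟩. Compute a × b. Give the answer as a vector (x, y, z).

i: (-15)·(-2) - 9·10 = 30 - 90 = -60
j: 9·8 - (-4)·(-2) = 72 - 8 = 64
k: (-4)·10 - (-15)·8 = -40 - (-120) = 80
a × b = (-60, 64, 80)

(-60, 64, 80)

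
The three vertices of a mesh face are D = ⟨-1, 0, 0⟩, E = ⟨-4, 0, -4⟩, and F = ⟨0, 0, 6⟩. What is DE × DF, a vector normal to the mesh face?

DE = (-3, 0, -4)
DF = (1, 0, 6)
i: 0·6 - (-4)·0 = 0 - 0 = 0
j: (-4)·1 - (-3)·6 = -4 - (-18) = 14
k: (-3)·0 - 0·1 = 0 - 0 = 0
DE × DF = (0, 14, 0)

(0, 14, 0)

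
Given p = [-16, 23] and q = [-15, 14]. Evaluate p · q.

p · q = (-16)·(-15) + 23·14 = 240 + 322 = 562

562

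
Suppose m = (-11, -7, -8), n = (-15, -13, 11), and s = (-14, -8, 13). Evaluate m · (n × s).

n × s:
i: (-13)·13 - 11·(-8) = -169 - (-88) = -81
j: 11·(-14) - (-15)·13 = -154 - (-195) = 41
k: (-15)·(-8) - (-13)·(-14) = 120 - 182 = -62
n × s = (-81, 41, -62)
m · (n × s) = (-11)·(-81) + (-7)·41 + (-8)·(-62) = 891 - 287 + 496 = 1100

1100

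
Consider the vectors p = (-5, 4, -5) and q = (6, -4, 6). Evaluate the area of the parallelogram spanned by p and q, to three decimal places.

i: 4·6 - (-5)·(-4) = 24 - 20 = 4
j: (-5)·6 - (-5)·6 = -30 - (-30) = 0
k: (-5)·(-4) - 4·6 = 20 - 24 = -4
p × q = (4, 0, -4)
|p × q| = √(4² + 0² + (-4)²) = √32 ≈ 5.6569

5.657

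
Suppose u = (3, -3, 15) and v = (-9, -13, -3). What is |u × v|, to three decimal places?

248.693

i: (-3)·(-3) - 15·(-13) = 9 - (-195) = 204
j: 15·(-9) - 3·(-3) = -135 - (-9) = -126
k: 3·(-13) - (-3)·(-9) = -39 - 27 = -66
u × v = (204, -126, -66)
|u × v| = √(204² + (-126)² + (-66)²) = √61848 ≈ 248.6926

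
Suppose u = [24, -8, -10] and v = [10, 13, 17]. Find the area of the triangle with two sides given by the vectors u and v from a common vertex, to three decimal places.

320.844

i: (-8)·17 - (-10)·13 = -136 - (-130) = -6
j: (-10)·10 - 24·17 = -100 - 408 = -508
k: 24·13 - (-8)·10 = 312 - (-80) = 392
u × v = (-6, -508, 392)
|u × v| = √((-6)² + (-508)² + 392²) = √411764 ≈ 641.6884
area = ½ · 641.6884 ≈ 320.844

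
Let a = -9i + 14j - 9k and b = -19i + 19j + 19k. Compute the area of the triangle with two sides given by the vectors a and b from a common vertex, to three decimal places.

i: 14·19 - (-9)·19 = 266 - (-171) = 437
j: (-9)·(-19) - (-9)·19 = 171 - (-171) = 342
k: (-9)·19 - 14·(-19) = -171 - (-266) = 95
a × b = (437, 342, 95)
|a × b| = √(437² + 342² + 95²) = √316958 ≈ 562.9902
area = ½ · 562.9902 ≈ 281.495

281.495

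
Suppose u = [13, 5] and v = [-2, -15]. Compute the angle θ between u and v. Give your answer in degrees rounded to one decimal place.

118.6

u · v = 13·(-2) + 5·(-15) = -26 - 75 = -101
|u|² = 169 + 25 = 194,  |u| = √194 ≈ 13.928388
|v|² = 4 + 225 = 229,  |v| = √229 ≈ 15.132746
cos θ = -101 / (13.928388 · 15.132746) ≈ -0.47918
θ = arccos(-0.47918) ≈ 118.6°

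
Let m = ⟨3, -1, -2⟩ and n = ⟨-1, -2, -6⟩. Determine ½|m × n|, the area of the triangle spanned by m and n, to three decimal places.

10.642

i: (-1)·(-6) - (-2)·(-2) = 6 - 4 = 2
j: (-2)·(-1) - 3·(-6) = 2 - (-18) = 20
k: 3·(-2) - (-1)·(-1) = -6 - 1 = -7
m × n = (2, 20, -7)
|m × n| = √(2² + 20² + (-7)²) = √453 ≈ 21.2838
area = ½ · 21.2838 ≈ 10.642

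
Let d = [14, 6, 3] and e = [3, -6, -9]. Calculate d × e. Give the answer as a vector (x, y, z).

i: 6·(-9) - 3·(-6) = -54 - (-18) = -36
j: 3·3 - 14·(-9) = 9 - (-126) = 135
k: 14·(-6) - 6·3 = -84 - 18 = -102
d × e = (-36, 135, -102)

(-36, 135, -102)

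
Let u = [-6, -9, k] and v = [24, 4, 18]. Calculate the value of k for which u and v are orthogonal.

10

u · v = (-6)·24 + (-9)·4 + k·18 = -180 + 18k
Set equal to 0: 18k = 180, so k = 10.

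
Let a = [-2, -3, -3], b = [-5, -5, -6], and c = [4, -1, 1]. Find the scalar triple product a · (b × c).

4

b × c:
i: (-5)·1 - (-6)·(-1) = -5 - 6 = -11
j: (-6)·4 - (-5)·1 = -24 - (-5) = -19
k: (-5)·(-1) - (-5)·4 = 5 - (-20) = 25
b × c = (-11, -19, 25)
a · (b × c) = (-2)·(-11) + (-3)·(-19) + (-3)·25 = 22 + 57 - 75 = 4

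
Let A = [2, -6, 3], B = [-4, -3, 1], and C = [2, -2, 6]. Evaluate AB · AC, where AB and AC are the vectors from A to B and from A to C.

AB = B − A = (-6, 3, -2)
AC = C − A = (0, 4, 3)
AB · AC = (-6)·0 + 3·4 + (-2)·3 = 0 + 12 - 6 = 6

6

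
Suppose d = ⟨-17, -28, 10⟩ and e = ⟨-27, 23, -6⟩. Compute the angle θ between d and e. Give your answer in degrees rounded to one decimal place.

101.5

d · e = (-17)·(-27) + (-28)·23 + 10·(-6) = 459 - 644 - 60 = -245
|d|² = 289 + 784 + 100 = 1173,  |d| = √1173 ≈ 34.249088
|e|² = 729 + 529 + 36 = 1294,  |e| = √1294 ≈ 35.972211
cos θ = -245 / (34.249088 · 35.972211) ≈ -0.19886
θ = arccos(-0.19886) ≈ 101.5°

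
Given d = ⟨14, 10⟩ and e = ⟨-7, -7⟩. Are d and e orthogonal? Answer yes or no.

d · e = 14·(-7) + 10·(-7) = -98 - 70 = -168
Nonzero, so the vectors are not orthogonal.

no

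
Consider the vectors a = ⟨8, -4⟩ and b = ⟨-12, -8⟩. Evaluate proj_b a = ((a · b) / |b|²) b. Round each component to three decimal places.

a · b = 8·(-12) + (-4)·(-8) = -96 + 32 = -64
|b|² = 144 + 64 = 208
proj_b a = (-64/208) · (-12, -8) ≈ (3.692, 2.462)

(3.692, 2.462)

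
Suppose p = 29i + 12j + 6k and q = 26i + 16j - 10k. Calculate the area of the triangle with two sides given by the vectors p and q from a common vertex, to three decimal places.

259.170

i: 12·(-10) - 6·16 = -120 - 96 = -216
j: 6·26 - 29·(-10) = 156 - (-290) = 446
k: 29·16 - 12·26 = 464 - 312 = 152
p × q = (-216, 446, 152)
|p × q| = √((-216)² + 446² + 152²) = √268676 ≈ 518.3397
area = ½ · 518.3397 ≈ 259.170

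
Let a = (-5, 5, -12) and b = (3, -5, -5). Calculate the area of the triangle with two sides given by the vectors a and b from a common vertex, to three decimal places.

i: 5·(-5) - (-12)·(-5) = -25 - 60 = -85
j: (-12)·3 - (-5)·(-5) = -36 - 25 = -61
k: (-5)·(-5) - 5·3 = 25 - 15 = 10
a × b = (-85, -61, 10)
|a × b| = √((-85)² + (-61)² + 10²) = √11046 ≈ 105.1000
area = ½ · 105.1000 ≈ 52.550

52.550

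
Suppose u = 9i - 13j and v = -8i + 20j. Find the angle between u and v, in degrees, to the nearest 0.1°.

u · v = 9·(-8) + (-13)·20 = -72 - 260 = -332
|u|² = 81 + 169 = 250,  |u| = √250 ≈ 15.811388
|v|² = 64 + 400 = 464,  |v| = √464 ≈ 21.540659
cos θ = -332 / (15.811388 · 21.540659) ≈ -0.97479
θ = arccos(-0.97479) ≈ 167.1°

167.1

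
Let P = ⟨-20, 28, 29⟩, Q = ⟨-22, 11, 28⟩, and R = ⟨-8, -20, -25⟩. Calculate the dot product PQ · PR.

PQ = Q − P = (-2, -17, -1)
PR = R − P = (12, -48, -54)
PQ · PR = (-2)·12 + (-17)·(-48) + (-1)·(-54) = -24 + 816 + 54 = 846

846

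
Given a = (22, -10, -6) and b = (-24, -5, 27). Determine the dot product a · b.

-640

a · b = 22·(-24) + (-10)·(-5) + (-6)·27 = -528 + 50 - 162 = -640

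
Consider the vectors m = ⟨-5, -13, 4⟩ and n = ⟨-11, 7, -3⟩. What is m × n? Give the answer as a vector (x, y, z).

i: (-13)·(-3) - 4·7 = 39 - 28 = 11
j: 4·(-11) - (-5)·(-3) = -44 - 15 = -59
k: (-5)·7 - (-13)·(-11) = -35 - 143 = -178
m × n = (11, -59, -178)

(11, -59, -178)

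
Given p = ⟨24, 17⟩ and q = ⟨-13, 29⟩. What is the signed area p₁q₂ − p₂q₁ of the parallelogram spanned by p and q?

917

24·29 - 17·(-13) = 696 - (-221) = 917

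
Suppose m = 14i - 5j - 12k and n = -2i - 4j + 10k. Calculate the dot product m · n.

-128

m · n = 14·(-2) + (-5)·(-4) + (-12)·10 = -28 + 20 - 120 = -128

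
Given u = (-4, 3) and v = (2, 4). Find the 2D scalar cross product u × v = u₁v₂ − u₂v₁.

-22

(-4)·4 - 3·2 = -16 - 6 = -22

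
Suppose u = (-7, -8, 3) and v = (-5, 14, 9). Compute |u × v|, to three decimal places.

i: (-8)·9 - 3·14 = -72 - 42 = -114
j: 3·(-5) - (-7)·9 = -15 - (-63) = 48
k: (-7)·14 - (-8)·(-5) = -98 - 40 = -138
u × v = (-114, 48, -138)
|u × v| = √((-114)² + 48² + (-138)²) = √34344 ≈ 185.3213

185.321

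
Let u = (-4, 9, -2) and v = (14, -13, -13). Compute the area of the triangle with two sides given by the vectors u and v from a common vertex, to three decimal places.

89.896

i: 9·(-13) - (-2)·(-13) = -117 - 26 = -143
j: (-2)·14 - (-4)·(-13) = -28 - 52 = -80
k: (-4)·(-13) - 9·14 = 52 - 126 = -74
u × v = (-143, -80, -74)
|u × v| = √((-143)² + (-80)² + (-74)²) = √32325 ≈ 179.7915
area = ½ · 179.7915 ≈ 89.896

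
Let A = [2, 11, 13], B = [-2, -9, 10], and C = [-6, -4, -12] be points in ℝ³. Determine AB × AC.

AB = (-4, -20, -3)
AC = (-8, -15, -25)
i: (-20)·(-25) - (-3)·(-15) = 500 - 45 = 455
j: (-3)·(-8) - (-4)·(-25) = 24 - 100 = -76
k: (-4)·(-15) - (-20)·(-8) = 60 - 160 = -100
AB × AC = (455, -76, -100)

(455, -76, -100)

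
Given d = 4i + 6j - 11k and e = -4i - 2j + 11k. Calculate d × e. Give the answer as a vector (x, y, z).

i: 6·11 - (-11)·(-2) = 66 - 22 = 44
j: (-11)·(-4) - 4·11 = 44 - 44 = 0
k: 4·(-2) - 6·(-4) = -8 - (-24) = 16
d × e = (44, 0, 16)

(44, 0, 16)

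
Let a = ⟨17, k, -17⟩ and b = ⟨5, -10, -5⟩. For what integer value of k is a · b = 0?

a · b = 17·5 + k·(-10) + (-17)·(-5) = 170 - 10k
Set equal to 0: -10k = -170, so k = 17.

17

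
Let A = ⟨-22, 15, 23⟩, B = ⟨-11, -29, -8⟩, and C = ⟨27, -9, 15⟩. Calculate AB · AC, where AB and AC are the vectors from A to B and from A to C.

AB = B − A = (11, -44, -31)
AC = C − A = (49, -24, -8)
AB · AC = 11·49 + (-44)·(-24) + (-31)·(-8) = 539 + 1056 + 248 = 1843

1843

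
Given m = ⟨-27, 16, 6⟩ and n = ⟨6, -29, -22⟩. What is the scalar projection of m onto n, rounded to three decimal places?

m · n = (-27)·6 + 16·(-29) + 6·(-22) = -162 - 464 - 132 = -758
|n| = √(36 + 841 + 484) = √1361 ≈ 36.8917
comp_n m = -758 / √1361 ≈ -20.547

-20.547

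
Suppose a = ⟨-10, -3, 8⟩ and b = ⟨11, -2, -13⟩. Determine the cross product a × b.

(55, -42, 53)

i: (-3)·(-13) - 8·(-2) = 39 - (-16) = 55
j: 8·11 - (-10)·(-13) = 88 - 130 = -42
k: (-10)·(-2) - (-3)·11 = 20 - (-33) = 53
a × b = (55, -42, 53)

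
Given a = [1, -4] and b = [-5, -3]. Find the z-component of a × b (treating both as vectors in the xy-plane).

1·(-3) - (-4)·(-5) = -3 - 20 = -23

-23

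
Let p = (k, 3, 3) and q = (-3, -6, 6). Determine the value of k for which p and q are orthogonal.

p · q = k·(-3) + 3·(-6) + 3·6 = 0 - 3k
Set equal to 0: -3k = 0, so k = 0.

0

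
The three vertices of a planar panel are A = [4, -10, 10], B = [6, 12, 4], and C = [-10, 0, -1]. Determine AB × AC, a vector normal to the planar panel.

(-182, 106, 328)

AB = (2, 22, -6)
AC = (-14, 10, -11)
i: 22·(-11) - (-6)·10 = -242 - (-60) = -182
j: (-6)·(-14) - 2·(-11) = 84 - (-22) = 106
k: 2·10 - 22·(-14) = 20 - (-308) = 328
AB × AC = (-182, 106, 328)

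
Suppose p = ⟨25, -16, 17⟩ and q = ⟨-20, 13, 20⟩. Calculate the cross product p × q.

i: (-16)·20 - 17·13 = -320 - 221 = -541
j: 17·(-20) - 25·20 = -340 - 500 = -840
k: 25·13 - (-16)·(-20) = 325 - 320 = 5
p × q = (-541, -840, 5)

(-541, -840, 5)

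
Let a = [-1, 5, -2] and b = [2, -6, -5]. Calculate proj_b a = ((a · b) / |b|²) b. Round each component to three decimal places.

(-0.677, 2.031, 1.692)

a · b = (-1)·2 + 5·(-6) + (-2)·(-5) = -2 - 30 + 10 = -22
|b|² = 4 + 36 + 25 = 65
proj_b a = (-22/65) · (2, -6, -5) ≈ (-0.677, 2.031, 1.692)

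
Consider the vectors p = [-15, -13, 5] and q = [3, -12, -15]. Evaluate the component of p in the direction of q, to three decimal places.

p · q = (-15)·3 + (-13)·(-12) + 5·(-15) = -45 + 156 - 75 = 36
|q| = √(9 + 144 + 225) = √378 ≈ 19.4422
comp_q p = 36 / √378 ≈ 1.852

1.852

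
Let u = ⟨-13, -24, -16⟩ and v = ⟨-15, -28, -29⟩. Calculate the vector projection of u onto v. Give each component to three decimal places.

u · v = (-13)·(-15) + (-24)·(-28) + (-16)·(-29) = 195 + 672 + 464 = 1331
|v|² = 225 + 784 + 841 = 1850
proj_v u = (1331/1850) · (-15, -28, -29) ≈ (-10.792, -20.145, -20.864)

(-10.792, -20.145, -20.864)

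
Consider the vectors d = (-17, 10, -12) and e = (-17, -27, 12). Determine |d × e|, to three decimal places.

i: 10·12 - (-12)·(-27) = 120 - 324 = -204
j: (-12)·(-17) - (-17)·12 = 204 - (-204) = 408
k: (-17)·(-27) - 10·(-17) = 459 - (-170) = 629
d × e = (-204, 408, 629)
|d × e| = √((-204)² + 408² + 629²) = √603721 ≈ 776.9949

776.995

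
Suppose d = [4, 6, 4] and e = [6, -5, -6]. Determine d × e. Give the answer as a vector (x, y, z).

(-16, 48, -56)

i: 6·(-6) - 4·(-5) = -36 - (-20) = -16
j: 4·6 - 4·(-6) = 24 - (-24) = 48
k: 4·(-5) - 6·6 = -20 - 36 = -56
d × e = (-16, 48, -56)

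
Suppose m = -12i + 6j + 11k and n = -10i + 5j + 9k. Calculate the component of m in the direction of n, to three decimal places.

17.349

m · n = (-12)·(-10) + 6·5 + 11·9 = 120 + 30 + 99 = 249
|n| = √(100 + 25 + 81) = √206 ≈ 14.3527
comp_n m = 249 / √206 ≈ 17.349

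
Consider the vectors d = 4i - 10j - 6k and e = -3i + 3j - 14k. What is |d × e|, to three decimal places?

175.397

i: (-10)·(-14) - (-6)·3 = 140 - (-18) = 158
j: (-6)·(-3) - 4·(-14) = 18 - (-56) = 74
k: 4·3 - (-10)·(-3) = 12 - 30 = -18
d × e = (158, 74, -18)
|d × e| = √(158² + 74² + (-18)²) = √30764 ≈ 175.3967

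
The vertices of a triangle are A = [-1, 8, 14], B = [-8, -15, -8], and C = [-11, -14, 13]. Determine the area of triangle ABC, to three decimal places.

256.742

AB = (-7, -23, -22),  AC = (-10, -22, -1)
i: (-23)·(-1) - (-22)·(-22) = 23 - 484 = -461
j: (-22)·(-10) - (-7)·(-1) = 220 - 7 = 213
k: (-7)·(-22) - (-23)·(-10) = 154 - 230 = -76
AB × AC = (-461, 213, -76)
|AB × AC| = √263666 ≈ 513.4842
area = ½ · 513.4842 ≈ 256.742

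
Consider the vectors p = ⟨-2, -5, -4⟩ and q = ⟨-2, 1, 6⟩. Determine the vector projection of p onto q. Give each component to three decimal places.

(1.220, -0.610, -3.659)

p · q = (-2)·(-2) + (-5)·1 + (-4)·6 = 4 - 5 - 24 = -25
|q|² = 4 + 1 + 36 = 41
proj_q p = (-25/41) · (-2, 1, 6) ≈ (1.220, -0.610, -3.659)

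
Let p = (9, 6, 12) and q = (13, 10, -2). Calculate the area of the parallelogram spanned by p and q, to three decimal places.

i: 6·(-2) - 12·10 = -12 - 120 = -132
j: 12·13 - 9·(-2) = 156 - (-18) = 174
k: 9·10 - 6·13 = 90 - 78 = 12
p × q = (-132, 174, 12)
|p × q| = √((-132)² + 174² + 12²) = √47844 ≈ 218.7327

218.733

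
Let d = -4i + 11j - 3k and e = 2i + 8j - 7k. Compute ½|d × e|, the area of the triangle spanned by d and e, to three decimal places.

41.476

i: 11·(-7) - (-3)·8 = -77 - (-24) = -53
j: (-3)·2 - (-4)·(-7) = -6 - 28 = -34
k: (-4)·8 - 11·2 = -32 - 22 = -54
d × e = (-53, -34, -54)
|d × e| = √((-53)² + (-34)² + (-54)²) = √6881 ≈ 82.9518
area = ½ · 82.9518 ≈ 41.476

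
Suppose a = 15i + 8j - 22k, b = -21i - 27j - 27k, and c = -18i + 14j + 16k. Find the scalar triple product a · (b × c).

b × c:
i: (-27)·16 - (-27)·14 = -432 - (-378) = -54
j: (-27)·(-18) - (-21)·16 = 486 - (-336) = 822
k: (-21)·14 - (-27)·(-18) = -294 - 486 = -780
b × c = (-54, 822, -780)
a · (b × c) = 15·(-54) + 8·822 + (-22)·(-780) = -810 + 6576 + 17160 = 22926

22926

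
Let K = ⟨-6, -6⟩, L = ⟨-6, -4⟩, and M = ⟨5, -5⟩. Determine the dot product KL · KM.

KL = L − K = (0, 2)
KM = M − K = (11, 1)
KL · KM = 0·11 + 2·1 = 0 + 2 = 2

2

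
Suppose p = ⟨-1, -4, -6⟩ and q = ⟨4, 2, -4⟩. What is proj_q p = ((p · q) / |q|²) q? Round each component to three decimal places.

(1.333, 0.667, -1.333)

p · q = (-1)·4 + (-4)·2 + (-6)·(-4) = -4 - 8 + 24 = 12
|q|² = 16 + 4 + 16 = 36
proj_q p = (12/36) · (4, 2, -4) ≈ (1.333, 0.667, -1.333)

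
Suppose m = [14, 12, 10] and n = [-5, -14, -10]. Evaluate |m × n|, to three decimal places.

164.305

i: 12·(-10) - 10·(-14) = -120 - (-140) = 20
j: 10·(-5) - 14·(-10) = -50 - (-140) = 90
k: 14·(-14) - 12·(-5) = -196 - (-60) = -136
m × n = (20, 90, -136)
|m × n| = √(20² + 90² + (-136)²) = √26996 ≈ 164.3046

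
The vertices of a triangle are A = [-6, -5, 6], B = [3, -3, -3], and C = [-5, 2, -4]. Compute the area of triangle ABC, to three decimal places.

55.070

AB = (9, 2, -9),  AC = (1, 7, -10)
i: 2·(-10) - (-9)·7 = -20 - (-63) = 43
j: (-9)·1 - 9·(-10) = -9 - (-90) = 81
k: 9·7 - 2·1 = 63 - 2 = 61
AB × AC = (43, 81, 61)
|AB × AC| = √12131 ≈ 110.1408
area = ½ · 110.1408 ≈ 55.070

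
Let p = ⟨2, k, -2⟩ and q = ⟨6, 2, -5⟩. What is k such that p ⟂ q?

p · q = 2·6 + k·2 + (-2)·(-5) = 22 + 2k
Set equal to 0: 2k = -22, so k = -11.

-11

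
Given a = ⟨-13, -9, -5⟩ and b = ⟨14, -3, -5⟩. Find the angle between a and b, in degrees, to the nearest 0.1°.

a · b = (-13)·14 + (-9)·(-3) + (-5)·(-5) = -182 + 27 + 25 = -130
|a|² = 169 + 81 + 25 = 275,  |a| = √275 ≈ 16.583124
|b|² = 196 + 9 + 25 = 230,  |b| = √230 ≈ 15.165751
cos θ = -130 / (16.583124 · 15.165751) ≈ -0.51691
θ = arccos(-0.51691) ≈ 121.1°

121.1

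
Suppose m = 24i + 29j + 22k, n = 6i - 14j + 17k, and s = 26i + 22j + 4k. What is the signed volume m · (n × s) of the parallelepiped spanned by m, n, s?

n × s:
i: (-14)·4 - 17·22 = -56 - 374 = -430
j: 17·26 - 6·4 = 442 - 24 = 418
k: 6·22 - (-14)·26 = 132 - (-364) = 496
n × s = (-430, 418, 496)
m · (n × s) = 24·(-430) + 29·418 + 22·496 = -10320 + 12122 + 10912 = 12714

12714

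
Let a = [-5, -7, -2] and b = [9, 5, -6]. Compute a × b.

i: (-7)·(-6) - (-2)·5 = 42 - (-10) = 52
j: (-2)·9 - (-5)·(-6) = -18 - 30 = -48
k: (-5)·5 - (-7)·9 = -25 - (-63) = 38
a × b = (52, -48, 38)

(52, -48, 38)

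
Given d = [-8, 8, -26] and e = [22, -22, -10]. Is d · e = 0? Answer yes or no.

d · e = (-8)·22 + 8·(-22) + (-26)·(-10) = -176 - 176 + 260 = -92
Nonzero, so the vectors are not orthogonal.

no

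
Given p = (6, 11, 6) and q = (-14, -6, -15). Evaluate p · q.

-240

p · q = 6·(-14) + 11·(-6) + 6·(-15) = -84 - 66 - 90 = -240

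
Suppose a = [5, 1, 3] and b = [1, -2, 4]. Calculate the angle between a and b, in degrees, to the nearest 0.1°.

56.4

a · b = 5·1 + 1·(-2) + 3·4 = 5 - 2 + 12 = 15
|a|² = 25 + 1 + 9 = 35,  |a| = √35 ≈ 5.916080
|b|² = 1 + 4 + 16 = 21,  |b| = √21 ≈ 4.582576
cos θ = 15 / (5.916080 · 4.582576) ≈ 0.55328
θ = arccos(0.55328) ≈ 56.4°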